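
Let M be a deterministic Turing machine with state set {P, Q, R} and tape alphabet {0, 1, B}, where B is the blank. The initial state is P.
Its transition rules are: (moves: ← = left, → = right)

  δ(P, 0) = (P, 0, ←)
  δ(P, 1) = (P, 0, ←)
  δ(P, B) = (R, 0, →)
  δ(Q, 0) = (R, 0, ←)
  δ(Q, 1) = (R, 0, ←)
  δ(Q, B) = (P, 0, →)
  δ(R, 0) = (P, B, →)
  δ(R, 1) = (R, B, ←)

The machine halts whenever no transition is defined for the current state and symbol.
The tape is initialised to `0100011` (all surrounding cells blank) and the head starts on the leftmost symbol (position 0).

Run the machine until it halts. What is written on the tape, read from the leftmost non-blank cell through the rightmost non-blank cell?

0000000B0

state=P head=0 tape=B[0]100011BB   (P,0)→(P,0,←)
state=P head=-1 tape=[B]0100011BB   (P,B)→(R,0,→)
state=R head=0 tape=0[0]100011BB   (R,0)→(P,B,→)
state=P head=1 tape=0B[1]00011BB   (P,1)→(P,0,←)
state=P head=0 tape=0[B]000011BB   (P,B)→(R,0,→)
state=R head=1 tape=00[0]00011BB   (R,0)→(P,B,→)
state=P head=2 tape=00B[0]0011BB   (P,0)→(P,0,←)
state=P head=1 tape=00[B]00011BB   (P,B)→(R,0,→)
state=R head=2 tape=000[0]0011BB   (R,0)→(P,B,→)
state=P head=3 tape=000B[0]011BB   (P,0)→(P,0,←)
state=P head=2 tape=000[B]0011BB   (P,B)→(R,0,→)
state=R head=3 tape=0000[0]011BB   (R,0)→(P,B,→)
state=P head=4 tape=0000B[0]11BB   (P,0)→(P,0,←)
state=P head=3 tape=0000[B]011BB   (P,B)→(R,0,→)
state=R head=4 tape=00000[0]11BB   (R,0)→(P,B,→)
state=P head=5 tape=00000B[1]1BB   (P,1)→(P,0,←)
state=P head=4 tape=00000[B]01BB   (P,B)→(R,0,→)
state=R head=5 tape=000000[0]1BB   (R,0)→(P,B,→)
state=P head=6 tape=000000B[1]BB   (P,1)→(P,0,←)
state=P head=5 tape=000000[B]0BB   (P,B)→(R,0,→)
state=R head=6 tape=0000000[0]BB   (R,0)→(P,B,→)
state=P head=7 tape=0000000B[B]B   (P,B)→(R,0,→)
state=R head=8 tape=0000000B0[B]
The non-blank tape span at halt is 0000000B0.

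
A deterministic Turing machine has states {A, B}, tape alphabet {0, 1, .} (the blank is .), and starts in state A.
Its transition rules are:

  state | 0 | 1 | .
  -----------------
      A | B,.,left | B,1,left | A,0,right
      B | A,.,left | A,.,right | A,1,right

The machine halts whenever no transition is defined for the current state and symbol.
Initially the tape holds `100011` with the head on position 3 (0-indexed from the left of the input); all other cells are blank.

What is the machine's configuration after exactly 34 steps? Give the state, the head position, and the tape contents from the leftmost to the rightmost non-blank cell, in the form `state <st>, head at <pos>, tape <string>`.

state A, head at 3, tape 000.11

A | .100[0]11   read 0 → write ., move left, go to B
B | .10[0].11   read 0 → write ., move left, go to A
A | .1[0]..11   read 0 → write ., move left, go to B
B | .[1]...11   read 1 → write ., move right, go to A
A | ..[.]..11   read . → write 0, move right, go to A
A | ..0[.].11   read . → write 0, move right, go to A
A | ..00[.]11   read . → write 0, move right, go to A
A | ..000[1]1   read 1 → write 1, move left, go to B
B | ..00[0]11   read 0 → write ., move left, go to A
A | ..0[0].11   read 0 → write ., move left, go to B
B | ..[0]..11   read 0 → write ., move left, go to A
A | .[.]...11   read . → write 0, move right, go to A
A | .0[.]..11   read . → write 0, move right, go to A
A | .00[.].11   read . → write 0, move right, go to A
A | .000[.]11   read . → write 0, move right, go to A
A | .0000[1]1   read 1 → write 1, move left, go to B
B | .000[0]11   read 0 → write ., move left, go to A
A | .00[0].11   read 0 → write ., move left, go to B
B | .0[0]..11   read 0 → write ., move left, go to A
A | .[0]...11   read 0 → write ., move left, go to B
B | [.]....11   read . → write 1, move right, go to A
A | 1[.]...11   read . → write 0, move right, go to A
A | 10[.]..11   read . → write 0, move right, go to A
A | 100[.].11   read . → write 0, move right, go to A
A | 1000[.]11   read . → write 0, move right, go to A
A | 10000[1]1   read 1 → write 1, move left, go to B
B | 1000[0]11   read 0 → write ., move left, go to A
A | 100[0].11   read 0 → write ., move left, go to B
B | 10[0]..11   read 0 → write ., move left, go to A
A | 1[0]...11   read 0 → write ., move left, go to B
B | [1]....11   read 1 → write ., move right, go to A
A | .[.]...11   read . → write 0, move right, go to A
A | .0[.]..11   read . → write 0, move right, go to A
A | .00[.].11   read . → write 0, move right, go to A
A | .000[.]11
After 34 steps: state A, head at 3, tape 000.11.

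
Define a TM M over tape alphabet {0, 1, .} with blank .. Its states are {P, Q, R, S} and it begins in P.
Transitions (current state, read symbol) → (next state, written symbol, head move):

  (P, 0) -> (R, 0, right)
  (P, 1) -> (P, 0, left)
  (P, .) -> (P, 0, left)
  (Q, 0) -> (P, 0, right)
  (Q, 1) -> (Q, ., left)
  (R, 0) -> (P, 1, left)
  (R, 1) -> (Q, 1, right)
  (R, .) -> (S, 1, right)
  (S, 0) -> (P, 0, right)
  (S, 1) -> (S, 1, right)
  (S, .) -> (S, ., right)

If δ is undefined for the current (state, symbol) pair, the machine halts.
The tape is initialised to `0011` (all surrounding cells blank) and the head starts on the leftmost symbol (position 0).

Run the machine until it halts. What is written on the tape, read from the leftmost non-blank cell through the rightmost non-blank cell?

state=P head=0 tape=[0]011   (P,0)→(R,0,right)
state=R head=1 tape=0[0]11   (R,0)→(P,1,left)
state=P head=0 tape=[0]111   (P,0)→(R,0,right)
state=R head=1 tape=0[1]11   (R,1)→(Q,1,right)
state=Q head=2 tape=01[1]1   (Q,1)→(Q,.,left)
state=Q head=1 tape=0[1].1   (Q,1)→(Q,.,left)
state=Q head=0 tape=[0]..1   (Q,0)→(P,0,right)
state=P head=1 tape=0[.].1   (P,.)→(P,0,left)
state=P head=0 tape=[0]0.1   (P,0)→(R,0,right)
state=R head=1 tape=0[0].1   (R,0)→(P,1,left)
state=P head=0 tape=[0]1.1   (P,0)→(R,0,right)
state=R head=1 tape=0[1].1   (R,1)→(Q,1,right)
state=Q head=2 tape=01[.]1
The non-blank tape span at halt is 01.1.

01.1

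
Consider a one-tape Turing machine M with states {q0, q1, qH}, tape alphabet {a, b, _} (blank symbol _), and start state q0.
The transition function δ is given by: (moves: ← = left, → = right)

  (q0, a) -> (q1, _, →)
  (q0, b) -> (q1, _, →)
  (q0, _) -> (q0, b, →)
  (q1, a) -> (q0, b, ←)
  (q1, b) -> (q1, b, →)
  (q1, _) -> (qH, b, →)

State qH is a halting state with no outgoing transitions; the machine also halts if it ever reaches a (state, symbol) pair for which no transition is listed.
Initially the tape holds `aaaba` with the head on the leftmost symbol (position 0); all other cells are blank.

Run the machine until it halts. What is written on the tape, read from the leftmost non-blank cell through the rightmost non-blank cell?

state=q0 head=0 tape=[a]aaba__   (q0,a)→(q1,_,→)
state=q1 head=1 tape=_[a]aba__   (q1,a)→(q0,b,←)
state=q0 head=0 tape=[_]baba__   (q0,_)→(q0,b,→)
state=q0 head=1 tape=b[b]aba__   (q0,b)→(q1,_,→)
state=q1 head=2 tape=b_[a]ba__   (q1,a)→(q0,b,←)
state=q0 head=1 tape=b[_]bba__   (q0,_)→(q0,b,→)
state=q0 head=2 tape=bb[b]ba__   (q0,b)→(q1,_,→)
state=q1 head=3 tape=bb_[b]a__   (q1,b)→(q1,b,→)
state=q1 head=4 tape=bb_b[a]__   (q1,a)→(q0,b,←)
state=q0 head=3 tape=bb_[b]b__   (q0,b)→(q1,_,→)
state=q1 head=4 tape=bb__[b]__   (q1,b)→(q1,b,→)
state=q1 head=5 tape=bb__b[_]_   (q1,_)→(qH,b,→)
state=qH head=6 tape=bb__bb[_]
The non-blank tape span at halt is bb__bb.

bb__bb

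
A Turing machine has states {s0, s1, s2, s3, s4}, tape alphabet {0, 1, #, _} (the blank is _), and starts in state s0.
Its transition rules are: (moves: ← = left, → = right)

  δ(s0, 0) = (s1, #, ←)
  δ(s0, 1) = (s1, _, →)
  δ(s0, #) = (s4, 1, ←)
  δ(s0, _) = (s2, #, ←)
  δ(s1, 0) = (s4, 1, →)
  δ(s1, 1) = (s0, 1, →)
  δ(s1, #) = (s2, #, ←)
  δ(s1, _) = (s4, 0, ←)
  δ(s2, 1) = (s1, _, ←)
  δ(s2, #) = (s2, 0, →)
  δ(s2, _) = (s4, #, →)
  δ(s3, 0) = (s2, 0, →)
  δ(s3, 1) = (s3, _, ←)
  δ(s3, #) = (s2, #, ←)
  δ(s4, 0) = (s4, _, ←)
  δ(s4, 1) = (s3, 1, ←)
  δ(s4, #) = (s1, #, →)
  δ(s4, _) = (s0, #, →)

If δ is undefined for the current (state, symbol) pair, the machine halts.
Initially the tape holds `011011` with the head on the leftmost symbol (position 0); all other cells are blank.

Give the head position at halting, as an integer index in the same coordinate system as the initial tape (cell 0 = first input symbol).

2

s0 | ___[0]11011   read 0 → write #, move ←, go to s1
s1 | __[_]#11011   read _ → write 0, move ←, go to s4
s4 | _[_]0#11011   read _ → write #, move →, go to s0
s0 | _#[0]#11011   read 0 → write #, move ←, go to s1
s1 | _[#]##11011   read # → write #, move ←, go to s2
s2 | [_]###11011   read _ → write #, move →, go to s4
s4 | #[#]##11011   read # → write #, move →, go to s1
s1 | ##[#]#11011   read # → write #, move ←, go to s2
s2 | #[#]##11011   read # → write 0, move →, go to s2
s2 | #0[#]#11011   read # → write 0, move →, go to s2
s2 | #00[#]11011   read # → write 0, move →, go to s2
s2 | #000[1]1011   read 1 → write _, move ←, go to s1
s1 | #00[0]_1011   read 0 → write 1, move →, go to s4
s4 | #001[_]1011   read _ → write #, move →, go to s0
s0 | #001#[1]011   read 1 → write _, move →, go to s1
s1 | #001#_[0]11   read 0 → write 1, move →, go to s4
s4 | #001#_1[1]1   read 1 → write 1, move ←, go to s3
s3 | #001#_[1]11   read 1 → write _, move ←, go to s3
s3 | #001#[_]_11
At halt the head is at cell 2.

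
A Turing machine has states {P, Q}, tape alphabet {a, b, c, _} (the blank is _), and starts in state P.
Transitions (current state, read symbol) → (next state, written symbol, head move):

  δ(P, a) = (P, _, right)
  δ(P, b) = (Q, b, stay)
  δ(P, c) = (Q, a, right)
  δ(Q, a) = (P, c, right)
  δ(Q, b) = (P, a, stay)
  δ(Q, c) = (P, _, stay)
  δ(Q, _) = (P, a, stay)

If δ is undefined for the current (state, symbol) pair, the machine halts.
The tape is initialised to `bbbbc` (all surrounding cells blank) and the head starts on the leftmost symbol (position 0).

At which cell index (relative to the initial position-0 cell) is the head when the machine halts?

P | [b]bbbc__   read b → write b, move stay, go to Q
Q | [b]bbbc__   read b → write a, move stay, go to P
P | [a]bbbc__   read a → write _, move right, go to P
P | _[b]bbc__   read b → write b, move stay, go to Q
Q | _[b]bbc__   read b → write a, move stay, go to P
P | _[a]bbc__   read a → write _, move right, go to P
P | __[b]bc__   read b → write b, move stay, go to Q
Q | __[b]bc__   read b → write a, move stay, go to P
P | __[a]bc__   read a → write _, move right, go to P
P | ___[b]c__   read b → write b, move stay, go to Q
Q | ___[b]c__   read b → write a, move stay, go to P
P | ___[a]c__   read a → write _, move right, go to P
P | ____[c]__   read c → write a, move right, go to Q
Q | ____a[_]_   read _ → write a, move stay, go to P
P | ____a[a]_   read a → write _, move right, go to P
P | ____a_[_]
At halt the head is at cell 6.

6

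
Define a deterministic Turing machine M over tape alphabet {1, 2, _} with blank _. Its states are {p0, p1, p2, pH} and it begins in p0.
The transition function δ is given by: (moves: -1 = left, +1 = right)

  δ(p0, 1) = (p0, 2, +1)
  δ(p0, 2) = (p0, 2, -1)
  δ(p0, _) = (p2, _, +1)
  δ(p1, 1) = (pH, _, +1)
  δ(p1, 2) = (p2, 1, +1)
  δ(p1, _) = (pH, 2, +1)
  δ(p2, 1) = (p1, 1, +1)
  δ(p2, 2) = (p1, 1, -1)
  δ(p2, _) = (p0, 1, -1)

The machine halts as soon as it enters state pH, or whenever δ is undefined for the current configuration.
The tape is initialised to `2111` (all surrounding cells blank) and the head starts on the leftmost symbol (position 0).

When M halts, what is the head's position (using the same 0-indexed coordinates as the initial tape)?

0

state=p0 head=0 tape=_[2]111   (p0,2)→(p0,2,-1)
state=p0 head=-1 tape=[_]2111   (p0,_)→(p2,_,+1)
state=p2 head=0 tape=_[2]111   (p2,2)→(p1,1,-1)
state=p1 head=-1 tape=[_]1111   (p1,_)→(pH,2,+1)
state=pH head=0 tape=2[1]111
At halt the head is at cell 0.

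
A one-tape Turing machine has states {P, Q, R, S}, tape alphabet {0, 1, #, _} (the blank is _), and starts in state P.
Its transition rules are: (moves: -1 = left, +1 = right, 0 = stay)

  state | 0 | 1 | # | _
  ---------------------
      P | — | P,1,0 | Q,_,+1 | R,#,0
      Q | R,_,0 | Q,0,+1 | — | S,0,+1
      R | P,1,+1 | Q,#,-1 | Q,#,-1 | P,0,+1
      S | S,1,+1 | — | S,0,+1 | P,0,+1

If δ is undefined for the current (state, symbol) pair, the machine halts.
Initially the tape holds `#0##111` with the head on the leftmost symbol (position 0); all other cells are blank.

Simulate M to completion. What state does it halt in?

state=P head=0 tape=[#]0##111   (P,#)→(Q,_,+1)
state=Q head=1 tape=_[0]##111   (Q,0)→(R,_,0)
state=R head=1 tape=_[_]##111   (R,_)→(P,0,+1)
state=P head=2 tape=_0[#]#111   (P,#)→(Q,_,+1)
state=Q head=3 tape=_0_[#]111
No transition is defined for (Q, #); M halts in state Q.

Q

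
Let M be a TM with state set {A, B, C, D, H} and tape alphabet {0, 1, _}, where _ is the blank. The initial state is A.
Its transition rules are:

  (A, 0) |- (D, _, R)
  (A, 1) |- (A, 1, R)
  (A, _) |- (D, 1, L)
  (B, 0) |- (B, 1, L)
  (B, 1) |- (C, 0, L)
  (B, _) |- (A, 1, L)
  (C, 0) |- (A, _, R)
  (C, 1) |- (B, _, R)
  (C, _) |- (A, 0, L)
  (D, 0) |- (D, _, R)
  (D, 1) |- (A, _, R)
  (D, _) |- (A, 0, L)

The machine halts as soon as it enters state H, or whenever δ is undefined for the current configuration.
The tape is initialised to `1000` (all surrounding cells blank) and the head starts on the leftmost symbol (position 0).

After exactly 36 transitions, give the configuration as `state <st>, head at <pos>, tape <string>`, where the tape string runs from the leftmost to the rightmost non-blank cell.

state=A head=0 tape=[1]000____   (A,1)→(A,1,R)
state=A head=1 tape=1[0]00____   (A,0)→(D,_,R)
state=D head=2 tape=1_[0]0____   (D,0)→(D,_,R)
state=D head=3 tape=1__[0]____   (D,0)→(D,_,R)
state=D head=4 tape=1___[_]___   (D,_)→(A,0,L)
state=A head=3 tape=1__[_]0___   (A,_)→(D,1,L)
state=D head=2 tape=1_[_]10___   (D,_)→(A,0,L)
state=A head=1 tape=1[_]010___   (A,_)→(D,1,L)
state=D head=0 tape=[1]1010___   (D,1)→(A,_,R)
state=A head=1 tape=_[1]010___   (A,1)→(A,1,R)
state=A head=2 tape=_1[0]10___   (A,0)→(D,_,R)
state=D head=3 tape=_1_[1]0___   (D,1)→(A,_,R)
state=A head=4 tape=_1__[0]___   (A,0)→(D,_,R)
state=D head=5 tape=_1___[_]__   (D,_)→(A,0,L)
state=A head=4 tape=_1__[_]0__   (A,_)→(D,1,L)
state=D head=3 tape=_1_[_]10__   (D,_)→(A,0,L)
state=A head=2 tape=_1[_]010__   (A,_)→(D,1,L)
state=D head=1 tape=_[1]1010__   (D,1)→(A,_,R)
state=A head=2 tape=__[1]010__   (A,1)→(A,1,R)
state=A head=3 tape=__1[0]10__   (A,0)→(D,_,R)
state=D head=4 tape=__1_[1]0__   (D,1)→(A,_,R)
state=A head=5 tape=__1__[0]__   (A,0)→(D,_,R)
state=D head=6 tape=__1___[_]_   (D,_)→(A,0,L)
state=A head=5 tape=__1__[_]0_   (A,_)→(D,1,L)
state=D head=4 tape=__1_[_]10_   (D,_)→(A,0,L)
state=A head=3 tape=__1[_]010_   (A,_)→(D,1,L)
state=D head=2 tape=__[1]1010_   (D,1)→(A,_,R)
state=A head=3 tape=___[1]010_   (A,1)→(A,1,R)
state=A head=4 tape=___1[0]10_   (A,0)→(D,_,R)
state=D head=5 tape=___1_[1]0_   (D,1)→(A,_,R)
state=A head=6 tape=___1__[0]_   (A,0)→(D,_,R)
state=D head=7 tape=___1___[_]   (D,_)→(A,0,L)
state=A head=6 tape=___1__[_]0   (A,_)→(D,1,L)
state=D head=5 tape=___1_[_]10   (D,_)→(A,0,L)
state=A head=4 tape=___1[_]010   (A,_)→(D,1,L)
state=D head=3 tape=___[1]1010   (D,1)→(A,_,R)
state=A head=4 tape=____[1]010
After 36 steps: state A, head at 4, tape 1010.

state A, head at 4, tape 1010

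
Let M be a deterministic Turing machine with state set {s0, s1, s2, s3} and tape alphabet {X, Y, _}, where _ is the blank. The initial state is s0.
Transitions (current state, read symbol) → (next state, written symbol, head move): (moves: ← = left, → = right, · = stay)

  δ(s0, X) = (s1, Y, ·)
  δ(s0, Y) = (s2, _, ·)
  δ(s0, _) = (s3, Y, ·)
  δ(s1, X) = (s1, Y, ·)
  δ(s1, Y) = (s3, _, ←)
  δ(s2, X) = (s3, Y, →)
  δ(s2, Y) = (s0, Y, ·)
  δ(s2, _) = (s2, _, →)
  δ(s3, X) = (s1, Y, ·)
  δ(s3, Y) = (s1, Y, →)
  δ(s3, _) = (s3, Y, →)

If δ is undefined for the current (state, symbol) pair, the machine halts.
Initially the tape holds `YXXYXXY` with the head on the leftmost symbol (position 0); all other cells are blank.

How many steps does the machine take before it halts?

6

state=s0 head=0 tape=[Y]XXYXXY   (s0,Y)→(s2,_,·)
state=s2 head=0 tape=[_]XXYXXY   (s2,_)→(s2,_,→)
state=s2 head=1 tape=_[X]XYXXY   (s2,X)→(s3,Y,→)
state=s3 head=2 tape=_Y[X]YXXY   (s3,X)→(s1,Y,·)
state=s1 head=2 tape=_Y[Y]YXXY   (s1,Y)→(s3,_,←)
state=s3 head=1 tape=_[Y]_YXXY   (s3,Y)→(s1,Y,→)
state=s1 head=2 tape=_Y[_]YXXY
M halts after 6 transitions.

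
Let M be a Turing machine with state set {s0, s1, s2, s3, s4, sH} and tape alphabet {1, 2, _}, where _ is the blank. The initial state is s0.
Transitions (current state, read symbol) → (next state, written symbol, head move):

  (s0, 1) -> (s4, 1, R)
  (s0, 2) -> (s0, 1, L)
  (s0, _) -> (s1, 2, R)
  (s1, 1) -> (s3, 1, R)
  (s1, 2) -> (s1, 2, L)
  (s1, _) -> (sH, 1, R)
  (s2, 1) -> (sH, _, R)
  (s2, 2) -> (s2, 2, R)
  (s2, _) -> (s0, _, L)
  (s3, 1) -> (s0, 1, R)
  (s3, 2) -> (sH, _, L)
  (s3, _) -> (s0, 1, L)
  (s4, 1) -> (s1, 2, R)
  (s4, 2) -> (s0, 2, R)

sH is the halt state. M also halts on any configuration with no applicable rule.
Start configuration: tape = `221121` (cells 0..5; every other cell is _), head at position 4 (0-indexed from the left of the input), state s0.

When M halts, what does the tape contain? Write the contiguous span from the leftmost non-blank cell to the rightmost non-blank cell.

s0 | 2211[2]1___   read 2 → write 1, move L, go to s0
s0 | 221[1]11___   read 1 → write 1, move R, go to s4
s4 | 2211[1]1___   read 1 → write 2, move R, go to s1
s1 | 22112[1]___   read 1 → write 1, move R, go to s3
s3 | 221121[_]__   read _ → write 1, move L, go to s0
s0 | 22112[1]1__   read 1 → write 1, move R, go to s4
s4 | 221121[1]__   read 1 → write 2, move R, go to s1
s1 | 2211212[_]_   read _ → write 1, move R, go to sH
sH | 22112121[_]
The non-blank tape span at halt is 22112121.

22112121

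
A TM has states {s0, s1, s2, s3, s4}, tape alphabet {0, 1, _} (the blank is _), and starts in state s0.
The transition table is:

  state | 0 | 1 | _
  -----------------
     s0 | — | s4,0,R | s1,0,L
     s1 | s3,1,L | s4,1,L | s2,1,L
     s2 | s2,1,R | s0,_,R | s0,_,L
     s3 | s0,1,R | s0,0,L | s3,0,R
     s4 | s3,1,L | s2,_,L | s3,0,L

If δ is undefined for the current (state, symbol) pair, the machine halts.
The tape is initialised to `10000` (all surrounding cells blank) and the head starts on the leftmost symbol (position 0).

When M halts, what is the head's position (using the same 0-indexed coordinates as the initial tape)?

s0 | [1]0000_   read 1 → write 0, move R, go to s4
s4 | 0[0]000_   read 0 → write 1, move L, go to s3
s3 | [0]1000_   read 0 → write 1, move R, go to s0
s0 | 1[1]000_   read 1 → write 0, move R, go to s4
s4 | 10[0]00_   read 0 → write 1, move L, go to s3
s3 | 1[0]100_   read 0 → write 1, move R, go to s0
s0 | 11[1]00_   read 1 → write 0, move R, go to s4
s4 | 110[0]0_   read 0 → write 1, move L, go to s3
s3 | 11[0]10_   read 0 → write 1, move R, go to s0
s0 | 111[1]0_   read 1 → write 0, move R, go to s4
s4 | 1110[0]_   read 0 → write 1, move L, go to s3
s3 | 111[0]1_   read 0 → write 1, move R, go to s0
s0 | 1111[1]_   read 1 → write 0, move R, go to s4
s4 | 11110[_]   read _ → write 0, move L, go to s3
s3 | 1111[0]0   read 0 → write 1, move R, go to s0
s0 | 11111[0]
At halt the head is at cell 5.

5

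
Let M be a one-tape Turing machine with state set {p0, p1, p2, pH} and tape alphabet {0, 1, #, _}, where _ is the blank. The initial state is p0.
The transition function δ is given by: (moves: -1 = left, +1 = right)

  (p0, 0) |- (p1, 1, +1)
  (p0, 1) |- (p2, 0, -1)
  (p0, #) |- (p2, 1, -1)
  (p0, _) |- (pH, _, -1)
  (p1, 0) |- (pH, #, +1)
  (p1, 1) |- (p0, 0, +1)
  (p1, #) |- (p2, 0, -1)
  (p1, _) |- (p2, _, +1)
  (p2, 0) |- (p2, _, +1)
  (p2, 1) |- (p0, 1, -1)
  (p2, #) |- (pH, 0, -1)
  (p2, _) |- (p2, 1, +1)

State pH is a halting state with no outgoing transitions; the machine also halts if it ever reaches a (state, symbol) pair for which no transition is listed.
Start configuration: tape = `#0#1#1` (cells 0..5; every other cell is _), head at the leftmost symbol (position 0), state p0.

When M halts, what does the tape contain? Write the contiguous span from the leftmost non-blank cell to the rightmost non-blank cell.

1_10#1#1

p0 | __[#]0#1#1   read # → write 1, move -1, go to p2
p2 | _[_]10#1#1   read _ → write 1, move +1, go to p2
p2 | _1[1]0#1#1   read 1 → write 1, move -1, go to p0
p0 | _[1]10#1#1   read 1 → write 0, move -1, go to p2
p2 | [_]010#1#1   read _ → write 1, move +1, go to p2
p2 | 1[0]10#1#1   read 0 → write _, move +1, go to p2
p2 | 1_[1]0#1#1   read 1 → write 1, move -1, go to p0
p0 | 1[_]10#1#1   read _ → write _, move -1, go to pH
pH | [1]_10#1#1
The non-blank tape span at halt is 1_10#1#1.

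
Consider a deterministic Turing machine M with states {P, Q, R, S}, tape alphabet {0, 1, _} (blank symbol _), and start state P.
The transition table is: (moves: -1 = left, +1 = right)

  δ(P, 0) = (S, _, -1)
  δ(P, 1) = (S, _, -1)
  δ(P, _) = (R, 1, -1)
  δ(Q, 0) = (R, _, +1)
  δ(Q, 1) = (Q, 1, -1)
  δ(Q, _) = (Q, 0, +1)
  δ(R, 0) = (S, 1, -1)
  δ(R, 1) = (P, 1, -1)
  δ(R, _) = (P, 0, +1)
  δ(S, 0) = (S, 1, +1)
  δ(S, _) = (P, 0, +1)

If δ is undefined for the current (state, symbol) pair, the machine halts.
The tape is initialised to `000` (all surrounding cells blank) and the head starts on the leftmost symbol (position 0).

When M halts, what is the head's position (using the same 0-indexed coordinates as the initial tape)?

1

P | __[0]00_   read 0 → write _, move -1, go to S
S | _[_]_00_   read _ → write 0, move +1, go to P
P | _0[_]00_   read _ → write 1, move -1, go to R
R | _[0]100_   read 0 → write 1, move -1, go to S
S | [_]1100_   read _ → write 0, move +1, go to P
P | 0[1]100_   read 1 → write _, move -1, go to S
S | [0]_100_   read 0 → write 1, move +1, go to S
S | 1[_]100_   read _ → write 0, move +1, go to P
P | 10[1]00_   read 1 → write _, move -1, go to S
S | 1[0]_00_   read 0 → write 1, move +1, go to S
S | 11[_]00_   read _ → write 0, move +1, go to P
P | 110[0]0_   read 0 → write _, move -1, go to S
S | 11[0]_0_   read 0 → write 1, move +1, go to S
S | 111[_]0_   read _ → write 0, move +1, go to P
P | 1110[0]_   read 0 → write _, move -1, go to S
S | 111[0]__   read 0 → write 1, move +1, go to S
S | 1111[_]_   read _ → write 0, move +1, go to P
P | 11110[_]   read _ → write 1, move -1, go to R
R | 1111[0]1   read 0 → write 1, move -1, go to S
S | 111[1]11
At halt the head is at cell 1.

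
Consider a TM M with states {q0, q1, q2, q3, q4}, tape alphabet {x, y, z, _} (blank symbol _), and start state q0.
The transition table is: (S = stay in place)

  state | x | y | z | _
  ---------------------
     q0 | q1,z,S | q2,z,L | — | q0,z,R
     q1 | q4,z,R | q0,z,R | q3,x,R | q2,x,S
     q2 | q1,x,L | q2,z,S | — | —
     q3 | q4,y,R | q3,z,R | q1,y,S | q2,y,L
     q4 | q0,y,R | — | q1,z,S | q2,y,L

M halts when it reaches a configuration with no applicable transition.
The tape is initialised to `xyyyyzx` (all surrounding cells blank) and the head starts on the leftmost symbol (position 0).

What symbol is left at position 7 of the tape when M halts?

y

q0 | [x]yyyyzx_   read x → write z, move S, go to q1
q1 | [z]yyyyzx_   read z → write x, move R, go to q3
q3 | x[y]yyyzx_   read y → write z, move R, go to q3
q3 | xz[y]yyzx_   read y → write z, move R, go to q3
q3 | xzz[y]yzx_   read y → write z, move R, go to q3
q3 | xzzz[y]zx_   read y → write z, move R, go to q3
q3 | xzzzz[z]x_   read z → write y, move S, go to q1
q1 | xzzzz[y]x_   read y → write z, move R, go to q0
q0 | xzzzzz[x]_   read x → write z, move S, go to q1
q1 | xzzzzz[z]_   read z → write x, move R, go to q3
q3 | xzzzzzx[_]   read _ → write y, move L, go to q2
q2 | xzzzzz[x]y   read x → write x, move L, go to q1
q1 | xzzzz[z]xy   read z → write x, move R, go to q3
q3 | xzzzzx[x]y   read x → write y, move R, go to q4
q4 | xzzzzxy[y]
Cell 7 holds y when M halts.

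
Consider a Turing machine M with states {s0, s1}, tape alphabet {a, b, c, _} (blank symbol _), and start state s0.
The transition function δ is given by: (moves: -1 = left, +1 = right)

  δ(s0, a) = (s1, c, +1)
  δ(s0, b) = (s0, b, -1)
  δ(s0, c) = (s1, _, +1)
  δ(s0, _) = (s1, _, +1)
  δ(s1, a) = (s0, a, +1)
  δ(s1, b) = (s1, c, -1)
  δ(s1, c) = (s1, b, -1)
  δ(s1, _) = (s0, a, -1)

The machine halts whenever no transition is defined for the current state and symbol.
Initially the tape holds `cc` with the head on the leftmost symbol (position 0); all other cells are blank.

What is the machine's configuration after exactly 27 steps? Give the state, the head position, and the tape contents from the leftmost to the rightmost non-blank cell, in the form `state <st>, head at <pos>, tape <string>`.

state s0, head at -3, tape abccc

s0 | ____[c]c   read c → write _, move +1, go to s1
s1 | _____[c]   read c → write b, move -1, go to s1
s1 | ____[_]b   read _ → write a, move -1, go to s0
s0 | ___[_]ab   read _ → write _, move +1, go to s1
s1 | ____[a]b   read a → write a, move +1, go to s0
s0 | ____a[b]   read b → write b, move -1, go to s0
s0 | ____[a]b   read a → write c, move +1, go to s1
s1 | ____c[b]   read b → write c, move -1, go to s1
s1 | ____[c]c   read c → write b, move -1, go to s1
s1 | ___[_]bc   read _ → write a, move -1, go to s0
s0 | __[_]abc   read _ → write _, move +1, go to s1
s1 | ___[a]bc   read a → write a, move +1, go to s0
s0 | ___a[b]c   read b → write b, move -1, go to s0
s0 | ___[a]bc   read a → write c, move +1, go to s1
s1 | ___c[b]c   read b → write c, move -1, go to s1
s1 | ___[c]cc   read c → write b, move -1, go to s1
s1 | __[_]bcc   read _ → write a, move -1, go to s0
s0 | _[_]abcc   read _ → write _, move +1, go to s1
s1 | __[a]bcc   read a → write a, move +1, go to s0
s0 | __a[b]cc   read b → write b, move -1, go to s0
s0 | __[a]bcc   read a → write c, move +1, go to s1
s1 | __c[b]cc   read b → write c, move -1, go to s1
s1 | __[c]ccc   read c → write b, move -1, go to s1
s1 | _[_]bccc   read _ → write a, move -1, go to s0
s0 | [_]abccc   read _ → write _, move +1, go to s1
s1 | _[a]bccc   read a → write a, move +1, go to s0
s0 | _a[b]ccc   read b → write b, move -1, go to s0
s0 | _[a]bccc
After 27 steps: state s0, head at -3, tape abccc.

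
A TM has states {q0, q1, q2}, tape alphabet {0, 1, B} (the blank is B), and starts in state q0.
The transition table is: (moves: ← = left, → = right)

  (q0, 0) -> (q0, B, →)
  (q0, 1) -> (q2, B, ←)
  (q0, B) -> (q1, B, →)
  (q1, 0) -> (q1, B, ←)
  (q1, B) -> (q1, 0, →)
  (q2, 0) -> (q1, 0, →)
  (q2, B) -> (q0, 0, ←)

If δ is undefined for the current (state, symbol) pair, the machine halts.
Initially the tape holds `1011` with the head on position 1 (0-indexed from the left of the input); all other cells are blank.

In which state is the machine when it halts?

q1

q0 | BBB1[0]11   read 0 → write B, move →, go to q0
q0 | BBB1B[1]1   read 1 → write B, move ←, go to q2
q2 | BBB1[B]B1   read B → write 0, move ←, go to q0
q0 | BBB[1]0B1   read 1 → write B, move ←, go to q2
q2 | BB[B]B0B1   read B → write 0, move ←, go to q0
q0 | B[B]0B0B1   read B → write B, move →, go to q1
q1 | BB[0]B0B1   read 0 → write B, move ←, go to q1
q1 | B[B]BB0B1   read B → write 0, move →, go to q1
q1 | B0[B]B0B1   read B → write 0, move →, go to q1
q1 | B00[B]0B1   read B → write 0, move →, go to q1
q1 | B000[0]B1   read 0 → write B, move ←, go to q1
q1 | B00[0]BB1   read 0 → write B, move ←, go to q1
q1 | B0[0]BBB1   read 0 → write B, move ←, go to q1
q1 | B[0]BBBB1   read 0 → write B, move ←, go to q1
q1 | [B]BBBBB1   read B → write 0, move →, go to q1
q1 | 0[B]BBBB1   read B → write 0, move →, go to q1
q1 | 00[B]BBB1   read B → write 0, move →, go to q1
q1 | 000[B]BB1   read B → write 0, move →, go to q1
q1 | 0000[B]B1   read B → write 0, move →, go to q1
q1 | 00000[B]1   read B → write 0, move →, go to q1
q1 | 000000[1]
No transition is defined for (q1, 1); M halts in state q1.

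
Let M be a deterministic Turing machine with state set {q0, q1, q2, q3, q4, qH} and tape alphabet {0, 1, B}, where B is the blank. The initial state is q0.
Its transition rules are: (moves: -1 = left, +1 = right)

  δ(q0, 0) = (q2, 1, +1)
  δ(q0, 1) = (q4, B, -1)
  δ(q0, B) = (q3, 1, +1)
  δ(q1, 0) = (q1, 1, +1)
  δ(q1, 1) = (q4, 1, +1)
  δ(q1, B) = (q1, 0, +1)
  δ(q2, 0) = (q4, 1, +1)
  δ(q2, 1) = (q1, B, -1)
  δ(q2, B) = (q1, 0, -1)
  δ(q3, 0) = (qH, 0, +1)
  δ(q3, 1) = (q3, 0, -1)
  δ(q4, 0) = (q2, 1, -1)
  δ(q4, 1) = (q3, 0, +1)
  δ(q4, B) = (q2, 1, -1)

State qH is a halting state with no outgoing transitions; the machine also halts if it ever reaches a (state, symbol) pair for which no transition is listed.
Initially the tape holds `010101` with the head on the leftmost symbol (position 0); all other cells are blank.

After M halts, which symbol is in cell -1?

0

q0 | B[0]10101   read 0 → write 1, move +1, go to q2
q2 | B1[1]0101   read 1 → write B, move -1, go to q1
q1 | B[1]B0101   read 1 → write 1, move +1, go to q4
q4 | B1[B]0101   read B → write 1, move -1, go to q2
q2 | B[1]10101   read 1 → write B, move -1, go to q1
q1 | [B]B10101   read B → write 0, move +1, go to q1
q1 | 0[B]10101   read B → write 0, move +1, go to q1
q1 | 00[1]0101   read 1 → write 1, move +1, go to q4
q4 | 001[0]101   read 0 → write 1, move -1, go to q2
q2 | 00[1]1101   read 1 → write B, move -1, go to q1
q1 | 0[0]B1101   read 0 → write 1, move +1, go to q1
q1 | 01[B]1101   read B → write 0, move +1, go to q1
q1 | 010[1]101   read 1 → write 1, move +1, go to q4
q4 | 0101[1]01   read 1 → write 0, move +1, go to q3
q3 | 01010[0]1   read 0 → write 0, move +1, go to qH
qH | 010100[1]
Cell -1 holds 0 when M halts.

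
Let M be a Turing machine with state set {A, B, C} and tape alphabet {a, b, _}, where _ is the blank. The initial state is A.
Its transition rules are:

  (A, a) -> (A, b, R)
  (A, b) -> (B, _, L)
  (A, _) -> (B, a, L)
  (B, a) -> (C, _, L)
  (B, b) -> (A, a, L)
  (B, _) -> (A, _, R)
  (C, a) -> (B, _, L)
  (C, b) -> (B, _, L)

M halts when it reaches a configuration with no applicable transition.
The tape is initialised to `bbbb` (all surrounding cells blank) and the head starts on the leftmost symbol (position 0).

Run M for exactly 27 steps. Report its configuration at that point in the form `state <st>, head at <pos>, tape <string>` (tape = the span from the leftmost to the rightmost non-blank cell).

A | ___[b]bbb   read b → write _, move L, go to B
B | __[_]_bbb   read _ → write _, move R, go to A
A | ___[_]bbb   read _ → write a, move L, go to B
B | __[_]abbb   read _ → write _, move R, go to A
A | ___[a]bbb   read a → write b, move R, go to A
A | ___b[b]bb   read b → write _, move L, go to B
B | ___[b]_bb   read b → write a, move L, go to A
A | __[_]a_bb   read _ → write a, move L, go to B
B | _[_]aa_bb   read _ → write _, move R, go to A
A | __[a]a_bb   read a → write b, move R, go to A
A | __b[a]_bb   read a → write b, move R, go to A
A | __bb[_]bb   read _ → write a, move L, go to B
B | __b[b]abb   read b → write a, move L, go to A
A | __[b]aabb   read b → write _, move L, go to B
B | _[_]_aabb   read _ → write _, move R, go to A
A | __[_]aabb   read _ → write a, move L, go to B
B | _[_]aaabb   read _ → write _, move R, go to A
A | __[a]aabb   read a → write b, move R, go to A
A | __b[a]abb   read a → write b, move R, go to A
A | __bb[a]bb   read a → write b, move R, go to A
A | __bbb[b]b   read b → write _, move L, go to B
B | __bb[b]_b   read b → write a, move L, go to A
A | __b[b]a_b   read b → write _, move L, go to B
B | __[b]_a_b   read b → write a, move L, go to A
A | _[_]a_a_b   read _ → write a, move L, go to B
B | [_]aa_a_b   read _ → write _, move R, go to A
A | _[a]a_a_b   read a → write b, move R, go to A
A | _b[a]_a_b
After 27 steps: state A, head at -1, tape ba_a_b.

state A, head at -1, tape ba_a_b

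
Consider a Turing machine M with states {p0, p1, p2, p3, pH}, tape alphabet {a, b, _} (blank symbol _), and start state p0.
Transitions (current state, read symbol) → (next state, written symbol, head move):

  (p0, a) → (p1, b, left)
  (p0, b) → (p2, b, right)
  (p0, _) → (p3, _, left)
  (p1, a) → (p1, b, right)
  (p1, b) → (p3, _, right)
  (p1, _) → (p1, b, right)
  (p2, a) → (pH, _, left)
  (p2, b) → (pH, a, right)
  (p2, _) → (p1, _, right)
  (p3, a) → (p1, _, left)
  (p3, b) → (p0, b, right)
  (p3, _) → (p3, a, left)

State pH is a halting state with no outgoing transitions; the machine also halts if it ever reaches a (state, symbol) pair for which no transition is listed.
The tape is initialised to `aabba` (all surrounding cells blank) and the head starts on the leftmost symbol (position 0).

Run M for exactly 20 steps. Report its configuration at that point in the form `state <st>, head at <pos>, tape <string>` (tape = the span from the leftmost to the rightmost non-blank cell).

state=p0 head=0 tape=_[a]abba_   (p0,a)→(p1,b,left)
state=p1 head=-1 tape=[_]babba_   (p1,_)→(p1,b,right)
state=p1 head=0 tape=b[b]abba_   (p1,b)→(p3,_,right)
state=p3 head=1 tape=b_[a]bba_   (p3,a)→(p1,_,left)
state=p1 head=0 tape=b[_]_bba_   (p1,_)→(p1,b,right)
state=p1 head=1 tape=bb[_]bba_   (p1,_)→(p1,b,right)
state=p1 head=2 tape=bbb[b]ba_   (p1,b)→(p3,_,right)
state=p3 head=3 tape=bbb_[b]a_   (p3,b)→(p0,b,right)
state=p0 head=4 tape=bbb_b[a]_   (p0,a)→(p1,b,left)
state=p1 head=3 tape=bbb_[b]b_   (p1,b)→(p3,_,right)
state=p3 head=4 tape=bbb__[b]_   (p3,b)→(p0,b,right)
state=p0 head=5 tape=bbb__b[_]   (p0,_)→(p3,_,left)
state=p3 head=4 tape=bbb__[b]_   (p3,b)→(p0,b,right)
state=p0 head=5 tape=bbb__b[_]   (p0,_)→(p3,_,left)
state=p3 head=4 tape=bbb__[b]_   (p3,b)→(p0,b,right)
state=p0 head=5 tape=bbb__b[_]   (p0,_)→(p3,_,left)
state=p3 head=4 tape=bbb__[b]_   (p3,b)→(p0,b,right)
state=p0 head=5 tape=bbb__b[_]   (p0,_)→(p3,_,left)
state=p3 head=4 tape=bbb__[b]_   (p3,b)→(p0,b,right)
state=p0 head=5 tape=bbb__b[_]   (p0,_)→(p3,_,left)
state=p3 head=4 tape=bbb__[b]_
After 20 steps: state p3, head at 4, tape bbb__b.

state p3, head at 4, tape bbb__b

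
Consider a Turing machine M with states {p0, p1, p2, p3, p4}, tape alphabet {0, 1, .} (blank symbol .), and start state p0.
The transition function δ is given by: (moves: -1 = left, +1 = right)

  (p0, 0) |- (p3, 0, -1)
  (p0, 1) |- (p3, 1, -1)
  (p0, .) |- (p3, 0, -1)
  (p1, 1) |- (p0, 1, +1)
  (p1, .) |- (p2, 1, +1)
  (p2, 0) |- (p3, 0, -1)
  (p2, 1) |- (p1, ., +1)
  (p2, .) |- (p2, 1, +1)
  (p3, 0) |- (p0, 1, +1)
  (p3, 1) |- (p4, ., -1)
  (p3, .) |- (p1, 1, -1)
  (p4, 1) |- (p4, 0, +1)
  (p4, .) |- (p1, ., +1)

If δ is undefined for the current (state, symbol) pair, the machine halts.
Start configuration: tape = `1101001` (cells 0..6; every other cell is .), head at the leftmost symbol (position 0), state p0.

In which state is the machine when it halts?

p0 | ..[1]101001   read 1 → write 1, move -1, go to p3
p3 | .[.]1101001   read . → write 1, move -1, go to p1
p1 | [.]11101001   read . → write 1, move +1, go to p2
p2 | 1[1]1101001   read 1 → write ., move +1, go to p1
p1 | 1.[1]101001   read 1 → write 1, move +1, go to p0
p0 | 1.1[1]01001   read 1 → write 1, move -1, go to p3
p3 | 1.[1]101001   read 1 → write ., move -1, go to p4
p4 | 1[.].101001   read . → write ., move +1, go to p1
p1 | 1.[.]101001   read . → write 1, move +1, go to p2
p2 | 1.1[1]01001   read 1 → write ., move +1, go to p1
p1 | 1.1.[0]1001
No transition is defined for (p1, 0); M halts in state p1.

p1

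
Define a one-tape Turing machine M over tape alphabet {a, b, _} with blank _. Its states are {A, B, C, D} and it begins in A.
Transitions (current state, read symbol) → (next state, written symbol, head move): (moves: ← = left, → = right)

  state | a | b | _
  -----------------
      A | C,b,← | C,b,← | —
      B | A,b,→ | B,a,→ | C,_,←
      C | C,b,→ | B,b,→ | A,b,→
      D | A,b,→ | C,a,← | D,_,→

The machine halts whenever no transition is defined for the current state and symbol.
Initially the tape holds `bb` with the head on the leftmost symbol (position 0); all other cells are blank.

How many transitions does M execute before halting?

9

A | _[b]b__   read b → write b, move ←, go to C
C | [_]bb__   read _ → write b, move →, go to A
A | b[b]b__   read b → write b, move ←, go to C
C | [b]bb__   read b → write b, move →, go to B
B | b[b]b__   read b → write a, move →, go to B
B | ba[b]__   read b → write a, move →, go to B
B | baa[_]_   read _ → write _, move ←, go to C
C | ba[a]__   read a → write b, move →, go to C
C | bab[_]_   read _ → write b, move →, go to A
A | babb[_]
M halts after 9 transitions.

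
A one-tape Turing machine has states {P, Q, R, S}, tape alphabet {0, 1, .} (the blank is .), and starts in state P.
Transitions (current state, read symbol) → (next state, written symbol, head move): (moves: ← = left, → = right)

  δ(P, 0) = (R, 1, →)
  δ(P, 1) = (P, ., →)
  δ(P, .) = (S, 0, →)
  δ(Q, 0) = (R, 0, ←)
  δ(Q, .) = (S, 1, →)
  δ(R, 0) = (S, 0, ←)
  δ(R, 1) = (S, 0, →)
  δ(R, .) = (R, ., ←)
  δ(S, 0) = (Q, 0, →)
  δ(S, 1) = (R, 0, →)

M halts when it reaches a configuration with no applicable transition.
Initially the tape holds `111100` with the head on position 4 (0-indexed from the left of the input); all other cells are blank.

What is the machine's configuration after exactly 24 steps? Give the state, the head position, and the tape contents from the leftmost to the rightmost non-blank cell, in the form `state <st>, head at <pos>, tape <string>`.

state S, head at 0, tape 000000

P | 1111[0]0   read 0 → write 1, move →, go to R
R | 11111[0]   read 0 → write 0, move ←, go to S
S | 1111[1]0   read 1 → write 0, move →, go to R
R | 11110[0]   read 0 → write 0, move ←, go to S
S | 1111[0]0   read 0 → write 0, move →, go to Q
Q | 11110[0]   read 0 → write 0, move ←, go to R
R | 1111[0]0   read 0 → write 0, move ←, go to S
S | 111[1]00   read 1 → write 0, move →, go to R
R | 1110[0]0   read 0 → write 0, move ←, go to S
S | 111[0]00   read 0 → write 0, move →, go to Q
Q | 1110[0]0   read 0 → write 0, move ←, go to R
R | 111[0]00   read 0 → write 0, move ←, go to S
S | 11[1]000   read 1 → write 0, move →, go to R
R | 110[0]00   read 0 → write 0, move ←, go to S
S | 11[0]000   read 0 → write 0, move →, go to Q
Q | 110[0]00   read 0 → write 0, move ←, go to R
R | 11[0]000   read 0 → write 0, move ←, go to S
S | 1[1]0000   read 1 → write 0, move →, go to R
R | 10[0]000   read 0 → write 0, move ←, go to S
S | 1[0]0000   read 0 → write 0, move →, go to Q
Q | 10[0]000   read 0 → write 0, move ←, go to R
R | 1[0]0000   read 0 → write 0, move ←, go to S
S | [1]00000   read 1 → write 0, move →, go to R
R | 0[0]0000   read 0 → write 0, move ←, go to S
S | [0]00000
After 24 steps: state S, head at 0, tape 000000.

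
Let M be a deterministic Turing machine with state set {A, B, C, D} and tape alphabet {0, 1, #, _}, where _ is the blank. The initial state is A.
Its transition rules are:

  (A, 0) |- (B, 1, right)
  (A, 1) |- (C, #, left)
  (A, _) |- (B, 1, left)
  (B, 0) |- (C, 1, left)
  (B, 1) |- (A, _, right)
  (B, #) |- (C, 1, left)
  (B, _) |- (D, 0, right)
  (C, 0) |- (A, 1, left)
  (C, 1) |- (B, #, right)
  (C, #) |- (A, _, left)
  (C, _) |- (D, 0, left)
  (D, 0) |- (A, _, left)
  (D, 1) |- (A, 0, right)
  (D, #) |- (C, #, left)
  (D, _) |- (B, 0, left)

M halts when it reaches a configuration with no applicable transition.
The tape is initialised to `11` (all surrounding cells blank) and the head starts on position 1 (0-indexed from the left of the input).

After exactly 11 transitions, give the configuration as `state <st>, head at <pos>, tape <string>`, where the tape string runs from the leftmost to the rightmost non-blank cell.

state B, head at -4, tape 11111

A | ____1[1]   read 1 → write #, move left, go to C
C | ____[1]#   read 1 → write #, move right, go to B
B | ____#[#]   read # → write 1, move left, go to C
C | ____[#]1   read # → write _, move left, go to A
A | ___[_]_1   read _ → write 1, move left, go to B
B | __[_]1_1   read _ → write 0, move right, go to D
D | __0[1]_1   read 1 → write 0, move right, go to A
A | __00[_]1   read _ → write 1, move left, go to B
B | __0[0]11   read 0 → write 1, move left, go to C
C | __[0]111   read 0 → write 1, move left, go to A
A | _[_]1111   read _ → write 1, move left, go to B
B | [_]11111
After 11 steps: state B, head at -4, tape 11111.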